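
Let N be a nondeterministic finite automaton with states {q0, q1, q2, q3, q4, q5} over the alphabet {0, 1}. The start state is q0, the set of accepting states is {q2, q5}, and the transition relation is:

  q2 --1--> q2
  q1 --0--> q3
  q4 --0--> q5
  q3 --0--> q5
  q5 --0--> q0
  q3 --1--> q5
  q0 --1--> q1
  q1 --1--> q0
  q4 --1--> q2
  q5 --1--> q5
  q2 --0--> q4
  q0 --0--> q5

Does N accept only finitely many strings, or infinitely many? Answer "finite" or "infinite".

State q0 is reachable from the start and can reach an accepting state, and it lies on the cycle q0 → q1 → q0.
Traversing that cycle any number of times yields accepted strings of unbounded length, so the language is infinite.

infinite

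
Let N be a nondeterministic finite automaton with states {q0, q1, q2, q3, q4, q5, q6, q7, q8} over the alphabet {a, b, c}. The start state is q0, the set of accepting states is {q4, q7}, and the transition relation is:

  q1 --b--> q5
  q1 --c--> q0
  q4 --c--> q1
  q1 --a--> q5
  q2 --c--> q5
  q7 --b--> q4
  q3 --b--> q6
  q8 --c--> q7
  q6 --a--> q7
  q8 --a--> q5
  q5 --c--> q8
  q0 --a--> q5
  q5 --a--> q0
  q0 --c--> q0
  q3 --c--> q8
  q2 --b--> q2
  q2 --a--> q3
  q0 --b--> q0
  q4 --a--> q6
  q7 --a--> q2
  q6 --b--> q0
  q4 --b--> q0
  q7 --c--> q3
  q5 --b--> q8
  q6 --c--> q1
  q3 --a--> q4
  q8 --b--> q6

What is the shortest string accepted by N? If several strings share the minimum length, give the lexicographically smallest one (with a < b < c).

A breadth-first search from q0 reaches an accepting state first via the path q0 → q5 → q8 → q7 on input abc.
No string of length < 3 is accepted (BFS exhausts all shorter strings without reaching an accepting state), and abc is the lexicographically least accepting string of length 3.

abc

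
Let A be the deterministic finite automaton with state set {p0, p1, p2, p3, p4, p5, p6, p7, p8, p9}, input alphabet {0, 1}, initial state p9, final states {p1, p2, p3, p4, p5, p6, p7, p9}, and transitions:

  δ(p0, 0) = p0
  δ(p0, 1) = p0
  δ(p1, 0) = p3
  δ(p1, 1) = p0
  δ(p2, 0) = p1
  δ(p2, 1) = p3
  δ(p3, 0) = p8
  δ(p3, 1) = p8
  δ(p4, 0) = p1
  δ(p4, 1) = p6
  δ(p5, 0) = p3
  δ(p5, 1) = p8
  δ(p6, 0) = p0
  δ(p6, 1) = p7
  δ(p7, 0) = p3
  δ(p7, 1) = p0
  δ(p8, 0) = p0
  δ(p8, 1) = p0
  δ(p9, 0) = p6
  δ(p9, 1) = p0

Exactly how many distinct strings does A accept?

The useful subgraph on states {p3, p6, p7, p9} is acyclic, so L(A) is finite; the longest accepting path visits 4 useful states, giving maximum string length 3.
Counting accepting paths from p9 by length: 1 of length 0, 1 of length 1, 1 of length 2, 1 of length 3. Total 4.

4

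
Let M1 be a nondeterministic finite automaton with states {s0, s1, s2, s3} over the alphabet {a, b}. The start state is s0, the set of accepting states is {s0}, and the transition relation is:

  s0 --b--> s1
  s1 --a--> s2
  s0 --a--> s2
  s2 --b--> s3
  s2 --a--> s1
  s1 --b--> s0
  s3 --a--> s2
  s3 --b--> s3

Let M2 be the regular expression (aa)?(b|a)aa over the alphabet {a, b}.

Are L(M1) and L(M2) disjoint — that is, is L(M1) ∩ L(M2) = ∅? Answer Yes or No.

Yes

Converting the expression M2 to a DFA (subset construction, then merging equivalent states) gives the minimal DFA with states {r0, r1, r2, r3, r4, r5, r6, r7}, start state r0, accepting states {r6, r7} and transitions r0: a→r1, b→r2; r1: a→r3, b→r4; r2: a→r5, b→r4; r3: a→r6, b→r2; r4: a→r4, b→r4; r5: a→r7, b→r4; r6: a→r5, b→r4; r7: a→r4, b→r4.
Exploring the product automaton M1 × M2 from the start pair (s0, r0), following both machines on each input symbol, reaches 14 state pairs: (s0, r0), (s2, r1), (s1, r2), (s1, r3), (s3, r4), (s2, r5), (s0, r4), (s2, r6), (s0, r2), (s2, r4), (s1, r7), (s1, r4), (s1, r5), (s2, r7).
M1 accepts in {s0} and M2 accepts in {r6, r7}; no reachable pair has both components accepting, so no string drives both machines to acceptance simultaneously and L(M1) ∩ L(M2) = ∅.
So no string is accepted by both, and the intersection is empty.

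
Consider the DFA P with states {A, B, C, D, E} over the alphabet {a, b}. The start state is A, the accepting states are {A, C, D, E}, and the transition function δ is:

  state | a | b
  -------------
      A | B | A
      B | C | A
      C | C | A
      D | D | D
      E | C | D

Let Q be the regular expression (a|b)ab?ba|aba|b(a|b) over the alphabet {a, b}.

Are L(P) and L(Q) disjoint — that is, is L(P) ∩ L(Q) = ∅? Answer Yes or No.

No

The string bb is accepted by both P and Q.
Hence L(P) ∩ L(Q) ≠ ∅.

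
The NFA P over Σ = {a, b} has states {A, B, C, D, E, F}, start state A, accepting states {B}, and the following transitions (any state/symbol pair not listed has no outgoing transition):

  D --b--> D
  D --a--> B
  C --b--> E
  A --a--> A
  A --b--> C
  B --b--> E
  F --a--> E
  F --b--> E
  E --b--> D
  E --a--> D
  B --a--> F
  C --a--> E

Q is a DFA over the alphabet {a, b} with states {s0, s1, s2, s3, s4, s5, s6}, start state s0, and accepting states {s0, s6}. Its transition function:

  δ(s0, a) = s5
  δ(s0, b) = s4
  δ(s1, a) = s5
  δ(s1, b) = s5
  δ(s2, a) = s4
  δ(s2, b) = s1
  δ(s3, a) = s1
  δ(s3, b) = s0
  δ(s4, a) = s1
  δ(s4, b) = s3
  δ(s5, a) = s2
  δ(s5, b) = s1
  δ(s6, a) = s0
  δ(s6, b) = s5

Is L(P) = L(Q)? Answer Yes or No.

The string baaa is accepted by P but rejected by Q.
So L(P) ≠ L(Q).

No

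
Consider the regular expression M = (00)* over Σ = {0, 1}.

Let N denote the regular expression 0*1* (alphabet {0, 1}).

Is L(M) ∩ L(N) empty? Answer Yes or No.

The empty string ε is accepted by both M and N.
Hence L(M) ∩ L(N) ≠ ∅.

No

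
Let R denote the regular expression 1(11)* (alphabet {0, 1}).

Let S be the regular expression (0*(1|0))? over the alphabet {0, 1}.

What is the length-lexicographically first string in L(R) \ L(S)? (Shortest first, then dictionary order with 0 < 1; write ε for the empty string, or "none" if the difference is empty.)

111

The string 111 is accepted by R but not by S.
No shorter string lies in the difference, and 111 is the lexicographically first length-3 string in L(R) \ L(S).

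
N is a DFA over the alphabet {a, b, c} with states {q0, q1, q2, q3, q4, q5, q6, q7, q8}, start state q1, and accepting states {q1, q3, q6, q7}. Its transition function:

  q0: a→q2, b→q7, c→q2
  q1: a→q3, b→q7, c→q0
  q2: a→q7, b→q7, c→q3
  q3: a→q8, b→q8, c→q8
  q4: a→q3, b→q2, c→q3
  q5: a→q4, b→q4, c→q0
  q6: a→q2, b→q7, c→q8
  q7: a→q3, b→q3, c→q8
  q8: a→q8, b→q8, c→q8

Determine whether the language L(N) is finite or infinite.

The useful states (reachable from q1 and able to reach an accepting state) are {q0, q1, q2, q3, q7}.
Restricted to these states the transition graph has no cycle, so every accepting path has bounded length and L is finite.

finite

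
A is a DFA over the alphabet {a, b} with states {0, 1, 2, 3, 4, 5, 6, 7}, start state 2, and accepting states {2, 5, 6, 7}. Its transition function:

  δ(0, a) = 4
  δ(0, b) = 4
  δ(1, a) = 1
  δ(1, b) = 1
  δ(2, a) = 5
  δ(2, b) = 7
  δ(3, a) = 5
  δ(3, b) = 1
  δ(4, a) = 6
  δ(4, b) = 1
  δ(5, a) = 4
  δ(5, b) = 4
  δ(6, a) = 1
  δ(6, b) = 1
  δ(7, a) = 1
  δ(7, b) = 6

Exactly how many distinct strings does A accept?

6

The useful subgraph on states {2, 4, 5, 6, 7} is acyclic, so L(A) is finite; the longest accepting path visits 4 useful states, giving maximum string length 3.
Counting accepting paths from 2 by length: 1 of length 0, 2 of length 1, 1 of length 2, 2 of length 3. Total 6.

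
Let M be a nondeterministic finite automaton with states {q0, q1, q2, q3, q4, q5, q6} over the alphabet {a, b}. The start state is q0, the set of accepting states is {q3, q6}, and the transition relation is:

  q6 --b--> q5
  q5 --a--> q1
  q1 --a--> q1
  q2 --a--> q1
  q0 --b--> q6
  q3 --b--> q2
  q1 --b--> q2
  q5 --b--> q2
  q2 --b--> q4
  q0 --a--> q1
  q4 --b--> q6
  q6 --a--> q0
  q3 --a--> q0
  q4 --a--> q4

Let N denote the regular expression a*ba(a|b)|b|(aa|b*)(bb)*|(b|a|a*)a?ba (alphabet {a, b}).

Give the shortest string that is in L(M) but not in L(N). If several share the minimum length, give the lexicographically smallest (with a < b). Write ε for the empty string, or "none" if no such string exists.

The string abbb is accepted by M but not by N.
No shorter string lies in the difference, and abbb is the lexicographically first length-4 string in L(M) \ L(N).

abbb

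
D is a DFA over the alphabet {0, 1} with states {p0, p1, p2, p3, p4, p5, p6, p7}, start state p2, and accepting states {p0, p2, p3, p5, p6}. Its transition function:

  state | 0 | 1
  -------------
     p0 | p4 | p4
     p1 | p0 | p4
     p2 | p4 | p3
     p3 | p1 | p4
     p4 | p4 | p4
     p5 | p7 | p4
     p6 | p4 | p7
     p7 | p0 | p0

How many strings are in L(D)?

The useful subgraph on states {p0, p1, p2, p3} is acyclic, so L(D) is finite; the longest accepting path visits 4 useful states, giving maximum string length 3.
Counting accepting paths from p2 by length: 1 of length 0, 1 of length 1, 1 of length 3. Total 3.

3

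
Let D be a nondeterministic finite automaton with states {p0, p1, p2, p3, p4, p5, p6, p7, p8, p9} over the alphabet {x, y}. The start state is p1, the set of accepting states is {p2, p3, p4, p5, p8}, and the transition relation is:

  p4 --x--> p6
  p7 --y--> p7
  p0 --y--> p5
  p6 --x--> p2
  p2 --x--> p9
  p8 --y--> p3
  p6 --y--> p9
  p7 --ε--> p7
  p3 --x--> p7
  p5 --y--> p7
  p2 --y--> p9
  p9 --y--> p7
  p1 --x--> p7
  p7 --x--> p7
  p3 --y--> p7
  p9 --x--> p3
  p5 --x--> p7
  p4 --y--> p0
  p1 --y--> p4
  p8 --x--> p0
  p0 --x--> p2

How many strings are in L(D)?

9

The useful subgraph on states {p0, p1, p2, p3, p4, p5, p6, p9} is acyclic, so L(D) is finite; the longest accepting path visits 6 useful states, giving maximum string length 5.
Counting accepting paths from p1 by length: 1 of length 1, 3 of length 3, 1 of length 4, 4 of length 5. Total 9.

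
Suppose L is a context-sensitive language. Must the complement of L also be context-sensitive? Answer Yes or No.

Yes

The context-sensitive languages are exactly NSPACE(n), and by the Immerman–Szelepcsényi theorem nondeterministic space classes (from log n up) are closed under complement.
So the context-sensitive languages are closed under complement.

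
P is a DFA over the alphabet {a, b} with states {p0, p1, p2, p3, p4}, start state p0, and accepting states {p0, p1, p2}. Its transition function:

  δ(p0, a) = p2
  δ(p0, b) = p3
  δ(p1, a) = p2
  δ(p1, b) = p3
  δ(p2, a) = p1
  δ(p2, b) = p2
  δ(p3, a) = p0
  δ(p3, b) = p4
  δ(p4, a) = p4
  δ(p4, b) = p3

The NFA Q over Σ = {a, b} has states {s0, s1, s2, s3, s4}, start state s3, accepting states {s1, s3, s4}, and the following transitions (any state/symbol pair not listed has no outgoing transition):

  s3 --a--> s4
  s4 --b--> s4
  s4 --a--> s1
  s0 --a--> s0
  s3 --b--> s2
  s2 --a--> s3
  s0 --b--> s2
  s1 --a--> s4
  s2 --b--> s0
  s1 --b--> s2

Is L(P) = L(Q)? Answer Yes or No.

Exploring the product automaton P × Q from the start pair (p0, s3), following both machines on each input symbol, reaches 5 state pairs: (p0, s3), (p2, s4), (p3, s2), (p1, s1), (p4, s0).
P accepts in {p0, p1, p2} and Q accepts in {s1, s3, s4}. In every reachable pair the two components are either both accepting — (p0, s3), (p2, s4), (p1, s1) — or both non-accepting, so no string is accepted by exactly one of the machines: L(P) \ L(Q) and L(Q) \ L(P) are both empty.
Hence every string is accepted by P iff it is accepted by Q, and the two languages coincide.

Yes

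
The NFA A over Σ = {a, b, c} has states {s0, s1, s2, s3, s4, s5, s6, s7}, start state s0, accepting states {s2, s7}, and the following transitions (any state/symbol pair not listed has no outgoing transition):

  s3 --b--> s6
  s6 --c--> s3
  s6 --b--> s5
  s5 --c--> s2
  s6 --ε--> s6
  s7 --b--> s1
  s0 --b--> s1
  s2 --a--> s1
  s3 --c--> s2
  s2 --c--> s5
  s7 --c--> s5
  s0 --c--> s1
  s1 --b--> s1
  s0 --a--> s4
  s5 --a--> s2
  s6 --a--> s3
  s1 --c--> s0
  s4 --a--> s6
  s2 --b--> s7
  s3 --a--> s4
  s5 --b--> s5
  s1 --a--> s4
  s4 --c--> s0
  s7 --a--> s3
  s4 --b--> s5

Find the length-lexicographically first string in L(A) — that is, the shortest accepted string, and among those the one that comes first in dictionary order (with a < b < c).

A breadth-first search from s0 reaches an accepting state first via the path s0 → s4 → s5 → s2 on input aba.
No string of length < 3 is accepted (BFS exhausts all shorter strings without reaching an accepting state), and aba is the lexicographically least accepting string of length 3.

aba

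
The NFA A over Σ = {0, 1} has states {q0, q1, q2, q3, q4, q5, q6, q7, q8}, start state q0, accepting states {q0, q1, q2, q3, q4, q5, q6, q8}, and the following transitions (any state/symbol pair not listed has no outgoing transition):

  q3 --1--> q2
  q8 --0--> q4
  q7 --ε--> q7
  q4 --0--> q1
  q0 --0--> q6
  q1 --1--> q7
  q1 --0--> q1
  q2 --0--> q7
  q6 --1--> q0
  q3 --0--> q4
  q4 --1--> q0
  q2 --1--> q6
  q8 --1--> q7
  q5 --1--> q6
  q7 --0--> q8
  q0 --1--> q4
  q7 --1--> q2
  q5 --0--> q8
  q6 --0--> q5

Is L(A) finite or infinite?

infinite

State q0 is reachable from the start and can reach an accepting state, and it lies on the cycle q0 → q4 → q0.
Traversing that cycle any number of times yields accepted strings of unbounded length, so the language is infinite.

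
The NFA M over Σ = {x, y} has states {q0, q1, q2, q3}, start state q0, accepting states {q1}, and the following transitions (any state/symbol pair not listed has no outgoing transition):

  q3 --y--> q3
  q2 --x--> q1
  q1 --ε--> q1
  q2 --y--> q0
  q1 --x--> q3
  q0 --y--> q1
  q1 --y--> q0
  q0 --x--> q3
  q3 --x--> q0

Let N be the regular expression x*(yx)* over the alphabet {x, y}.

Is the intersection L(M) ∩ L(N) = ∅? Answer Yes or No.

Converting the expression N to a DFA (subset construction, then merging equivalent states) gives the minimal DFA with states {n0, n1, n2, n3}, start state n0, accepting states {n0, n2} and transitions n0: x→n0, y→n1; n1: x→n2, y→n3; n2: x→n3, y→n1; n3: x→n3, y→n3.
Exploring the product automaton M × N from the start pair (q0, n0), following both machines on each input symbol, reaches 9 state pairs: (q0, n0), (q3, n0), (q1, n1), (q3, n1), (q3, n2), (q0, n3), (q0, n2), (q3, n3), (q1, n3).
M accepts in {q1} and N accepts in {n0, n2}; no reachable pair has both components accepting, so no string drives both machines to acceptance simultaneously and L(M) ∩ L(N) = ∅.
So no string is accepted by both, and the intersection is empty.

Yes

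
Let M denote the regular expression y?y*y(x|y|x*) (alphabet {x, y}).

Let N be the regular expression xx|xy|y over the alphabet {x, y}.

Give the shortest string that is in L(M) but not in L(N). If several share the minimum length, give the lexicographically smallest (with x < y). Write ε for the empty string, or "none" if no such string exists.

yx

The string yx is accepted by M but not by N.
No shorter string lies in the difference, and yx is the lexicographically first length-2 string in L(M) \ L(N).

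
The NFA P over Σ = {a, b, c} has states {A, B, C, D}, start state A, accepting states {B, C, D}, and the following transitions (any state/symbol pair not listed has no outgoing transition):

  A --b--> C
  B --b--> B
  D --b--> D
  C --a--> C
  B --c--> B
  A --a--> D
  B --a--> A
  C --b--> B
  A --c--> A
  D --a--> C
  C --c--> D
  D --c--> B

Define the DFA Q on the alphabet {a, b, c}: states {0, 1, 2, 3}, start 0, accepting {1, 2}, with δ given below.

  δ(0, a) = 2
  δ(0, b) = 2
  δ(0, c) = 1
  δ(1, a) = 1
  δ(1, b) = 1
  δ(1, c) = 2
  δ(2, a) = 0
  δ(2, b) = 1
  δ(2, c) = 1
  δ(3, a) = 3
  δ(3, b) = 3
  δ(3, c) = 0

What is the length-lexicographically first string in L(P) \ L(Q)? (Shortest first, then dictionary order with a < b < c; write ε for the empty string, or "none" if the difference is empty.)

aa

The string aa is accepted by P but not by Q.
No shorter string lies in the difference, and aa is the lexicographically first length-2 string in L(P) \ L(Q).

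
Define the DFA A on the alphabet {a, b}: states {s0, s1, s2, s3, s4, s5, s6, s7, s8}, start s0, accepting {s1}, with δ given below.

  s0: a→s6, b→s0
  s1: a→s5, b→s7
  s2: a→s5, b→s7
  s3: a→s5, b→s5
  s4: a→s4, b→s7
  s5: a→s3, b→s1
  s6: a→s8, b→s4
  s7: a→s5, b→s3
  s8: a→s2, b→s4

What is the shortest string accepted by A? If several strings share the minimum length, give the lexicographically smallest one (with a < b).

A breadth-first search from s0 reaches an accepting state first via the path s0 → s6 → s8 → s2 → s5 → s1 on input aaaab.
No string of length < 5 is accepted (BFS exhausts all shorter strings without reaching an accepting state), and aaaab is the lexicographically least accepting string of length 5.

aaaab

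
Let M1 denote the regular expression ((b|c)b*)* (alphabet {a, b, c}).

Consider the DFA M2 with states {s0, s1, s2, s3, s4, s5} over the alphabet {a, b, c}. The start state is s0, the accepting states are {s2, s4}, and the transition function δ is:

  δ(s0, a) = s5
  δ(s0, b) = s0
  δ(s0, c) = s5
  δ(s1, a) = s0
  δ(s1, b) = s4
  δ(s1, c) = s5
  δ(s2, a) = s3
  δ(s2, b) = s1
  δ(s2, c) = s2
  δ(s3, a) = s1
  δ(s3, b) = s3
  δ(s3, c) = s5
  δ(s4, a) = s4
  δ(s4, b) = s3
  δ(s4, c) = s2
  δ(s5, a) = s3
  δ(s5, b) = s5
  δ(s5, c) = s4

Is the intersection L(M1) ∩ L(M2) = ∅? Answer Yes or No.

The string cc is accepted by both M1 and M2.
Hence L(M1) ∩ L(M2) ≠ ∅.

No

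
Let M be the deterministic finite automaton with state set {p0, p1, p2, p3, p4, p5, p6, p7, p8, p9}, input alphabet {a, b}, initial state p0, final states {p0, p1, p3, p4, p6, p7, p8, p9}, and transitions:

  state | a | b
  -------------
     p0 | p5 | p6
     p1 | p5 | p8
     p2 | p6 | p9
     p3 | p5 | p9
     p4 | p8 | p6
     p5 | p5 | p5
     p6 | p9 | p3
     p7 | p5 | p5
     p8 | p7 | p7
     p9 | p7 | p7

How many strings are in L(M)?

The useful subgraph on states {p0, p3, p6, p7, p9} is acyclic, so L(M) is finite; the longest accepting path visits 5 useful states, giving maximum string length 4.
Counting accepting paths from p0 by length: 1 of length 0, 1 of length 1, 2 of length 2, 3 of length 3, 2 of length 4. Total 9.

9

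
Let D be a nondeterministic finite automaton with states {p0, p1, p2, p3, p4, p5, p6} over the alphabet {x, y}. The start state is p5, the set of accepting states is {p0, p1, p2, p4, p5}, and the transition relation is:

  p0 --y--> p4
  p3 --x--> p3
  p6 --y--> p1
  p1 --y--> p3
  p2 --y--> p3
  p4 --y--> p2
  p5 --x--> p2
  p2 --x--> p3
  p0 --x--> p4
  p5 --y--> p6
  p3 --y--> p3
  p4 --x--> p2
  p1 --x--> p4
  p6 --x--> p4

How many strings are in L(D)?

9

The useful subgraph on states {p1, p2, p4, p5, p6} is acyclic, so L(D) is finite; the longest accepting path visits 5 useful states, giving maximum string length 4.
Counting accepting paths from p5 by length: 1 of length 0, 1 of length 1, 2 of length 2, 3 of length 3, 2 of length 4. Total 9.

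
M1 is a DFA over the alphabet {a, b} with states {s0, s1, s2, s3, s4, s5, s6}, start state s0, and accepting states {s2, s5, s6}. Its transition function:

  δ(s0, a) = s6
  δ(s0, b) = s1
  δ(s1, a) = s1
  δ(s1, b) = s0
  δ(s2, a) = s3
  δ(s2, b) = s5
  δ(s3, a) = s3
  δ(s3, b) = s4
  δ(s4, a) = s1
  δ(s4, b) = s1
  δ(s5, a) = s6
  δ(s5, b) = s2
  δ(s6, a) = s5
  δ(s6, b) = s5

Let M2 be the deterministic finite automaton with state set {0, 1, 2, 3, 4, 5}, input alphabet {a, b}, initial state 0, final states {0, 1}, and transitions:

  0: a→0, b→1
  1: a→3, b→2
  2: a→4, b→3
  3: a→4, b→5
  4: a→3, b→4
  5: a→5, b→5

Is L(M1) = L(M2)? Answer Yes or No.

The string aba is accepted by M1 but rejected by M2.
So L(M1) ≠ L(M2).

No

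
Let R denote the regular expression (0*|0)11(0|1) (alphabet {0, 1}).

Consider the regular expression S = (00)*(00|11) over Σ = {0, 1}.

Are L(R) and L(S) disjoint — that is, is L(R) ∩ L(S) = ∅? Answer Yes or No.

Converting the expression R to a DFA (subset construction, then merging equivalent states) gives the minimal DFA with states {r0, r1, r2, r3, r4}, start state r0, accepting states {r4} and transitions r0: 0→r0, 1→r1; r1: 0→r2, 1→r3; r2: 0→r2, 1→r2; r3: 0→r4, 1→r4; r4: 0→r2, 1→r2.
Converting the expression S to a DFA (subset construction, then merging equivalent states) gives the minimal DFA with states {s0, s1, s2, s3, s4, s5}, start state s0, accepting states {s3, s5} and transitions s0: 0→s1, 1→s2; s1: 0→s3, 1→s4; s2: 0→s4, 1→s5; s3: 0→s1, 1→s2; s4: 0→s4, 1→s4; s5: 0→s4, 1→s4.
Exploring the product automaton R × S from the start pair (r0, s0), following both machines on each input symbol, reaches 9 state pairs: (r0, s0), (r0, s1), (r1, s2), (r0, s3), (r1, s4), (r2, s4), (r3, s5), (r3, s4), (r4, s4).
R accepts in {r4} and S accepts in {s3, s5}; no reachable pair has both components accepting, so no string drives both machines to acceptance simultaneously and L(R) ∩ L(S) = ∅.
So no string is accepted by both, and the intersection is empty.

Yes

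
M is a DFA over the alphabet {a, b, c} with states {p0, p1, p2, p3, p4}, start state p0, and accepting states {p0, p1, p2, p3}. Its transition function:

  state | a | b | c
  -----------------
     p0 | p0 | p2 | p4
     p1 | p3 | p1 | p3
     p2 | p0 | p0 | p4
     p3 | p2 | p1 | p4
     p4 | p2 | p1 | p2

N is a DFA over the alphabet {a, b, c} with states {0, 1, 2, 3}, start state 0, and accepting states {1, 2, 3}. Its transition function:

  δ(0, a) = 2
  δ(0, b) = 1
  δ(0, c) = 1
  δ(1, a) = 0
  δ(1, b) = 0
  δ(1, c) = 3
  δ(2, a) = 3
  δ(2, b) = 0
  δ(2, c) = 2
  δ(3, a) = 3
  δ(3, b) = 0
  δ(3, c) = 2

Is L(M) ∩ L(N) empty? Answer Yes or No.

The string a is accepted by both M and N.
Hence L(M) ∩ L(N) ≠ ∅.

No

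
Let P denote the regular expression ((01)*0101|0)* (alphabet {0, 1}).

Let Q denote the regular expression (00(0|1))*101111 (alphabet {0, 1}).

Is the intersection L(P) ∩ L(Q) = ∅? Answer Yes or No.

Yes

Converting the expression P to a DFA (subset construction, then merging equivalent states) gives the minimal DFA with states {p0, p1, p2, p3, p4, p5, p6}, start state p0, accepting states {p0, p1, p5, p6} and transitions p0: 0→p1, 1→p2; p1: 0→p1, 1→p3; p2: 0→p2, 1→p2; p3: 0→p4, 1→p2; p4: 0→p2, 1→p5; p5: 0→p6, 1→p2; p6: 0→p1, 1→p5.
Converting the expression Q to a DFA (subset construction, then merging equivalent states) gives the minimal DFA with states {q0, q1, q2, q3, q4, q5, q6, q7, q8, q9}, start state q0, accepting states {q9} and transitions q0: 0→q1, 1→q2; q1: 0→q3, 1→q4; q2: 0→q5, 1→q4; q3: 0→q0, 1→q0; q4: 0→q4, 1→q4; q5: 0→q4, 1→q6; q6: 0→q4, 1→q7; q7: 0→q4, 1→q8; q8: 0→q4, 1→q9; q9: 0→q4, 1→q4.
Exploring the product automaton P × Q from the start pair (p0, q0), following both machines on each input symbol, reaches 24 state pairs: (p0, q0), (p1, q1), (p2, q2), (p1, q3), (p3, q4), (p2, q5), (p2, q4), (p1, q0), (p3, q0), (p4, q4), (p2, q6), (p3, q2), (p4, q1), (p5, q4), (p2, q7), (p4, q5), (p2, q3), (p6, q4), (p2, q8), (p5, q6), (p2, q0), (p1, q4), (p2, q9), (p2, q1).
P accepts in {p0, p1, p5, p6} and Q accepts in {q9}; no reachable pair has both components accepting, so no string drives both machines to acceptance simultaneously and L(P) ∩ L(Q) = ∅.
So no string is accepted by both, and the intersection is empty.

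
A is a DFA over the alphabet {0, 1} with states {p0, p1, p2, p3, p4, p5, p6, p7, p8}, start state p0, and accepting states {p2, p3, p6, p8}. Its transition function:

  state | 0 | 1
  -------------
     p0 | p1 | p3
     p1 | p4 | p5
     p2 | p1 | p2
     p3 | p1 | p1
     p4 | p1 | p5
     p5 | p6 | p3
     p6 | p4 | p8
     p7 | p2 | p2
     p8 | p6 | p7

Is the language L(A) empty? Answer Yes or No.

No

The string 1 is accepted: the run p0 → p3 ends in the accepting state p3.
Since at least one string is accepted, L(A) is not empty.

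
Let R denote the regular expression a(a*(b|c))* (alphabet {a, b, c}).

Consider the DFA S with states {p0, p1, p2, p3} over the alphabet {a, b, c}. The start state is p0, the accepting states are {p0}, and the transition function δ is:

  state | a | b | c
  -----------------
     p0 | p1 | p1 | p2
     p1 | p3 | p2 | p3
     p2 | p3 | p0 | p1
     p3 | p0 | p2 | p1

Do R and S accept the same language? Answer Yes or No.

No

The string a is accepted by R but rejected by S.
So L(R) ≠ L(S).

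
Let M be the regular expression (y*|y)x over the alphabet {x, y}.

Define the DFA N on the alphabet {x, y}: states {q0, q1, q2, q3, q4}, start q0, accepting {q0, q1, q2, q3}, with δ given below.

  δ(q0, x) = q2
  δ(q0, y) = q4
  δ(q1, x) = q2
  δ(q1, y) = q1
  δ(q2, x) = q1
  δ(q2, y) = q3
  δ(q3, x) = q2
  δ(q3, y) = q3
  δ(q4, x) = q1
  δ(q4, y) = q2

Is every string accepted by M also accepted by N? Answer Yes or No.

Converting the expression M to a DFA (subset construction, then merging equivalent states) gives the minimal DFA with states {m0, m1, m2}, start state m0, accepting states {m1} and transitions m0: x→m1, y→m0; m1: x→m2, y→m2; m2: x→m2, y→m2.
Exploring the product automaton M × N from the start pair (m0, q0), following both machines on each input symbol, reaches 9 state pairs: (m0, q0), (m1, q2), (m0, q4), (m2, q1), (m2, q3), (m1, q1), (m0, q2), (m2, q2), (m0, q3).
M accepts in {m1} and N accepts in {q0, q1, q2, q3}. The reachable pairs whose M-component is accepting are (m1, q2), (m1, q1); in each of them the N-component is accepting too, so the product for L(M) \ L(N) (M-component accepting, N-component rejecting) has no reachable accepting pair and the difference is empty.
Hence every string in L(M) is also in L(N).

Yes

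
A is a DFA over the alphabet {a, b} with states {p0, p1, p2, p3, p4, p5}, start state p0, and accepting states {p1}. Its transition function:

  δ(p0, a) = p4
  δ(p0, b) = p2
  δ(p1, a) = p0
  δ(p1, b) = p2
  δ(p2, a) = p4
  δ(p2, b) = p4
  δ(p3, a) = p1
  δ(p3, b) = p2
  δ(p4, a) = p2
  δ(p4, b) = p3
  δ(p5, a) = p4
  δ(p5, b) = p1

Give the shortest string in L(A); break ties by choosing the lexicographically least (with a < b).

aba

A breadth-first search from p0 reaches an accepting state first via the path p0 → p4 → p3 → p1 on input aba.
No string of length < 3 is accepted (BFS exhausts all shorter strings without reaching an accepting state), and aba is the lexicographically least accepting string of length 3.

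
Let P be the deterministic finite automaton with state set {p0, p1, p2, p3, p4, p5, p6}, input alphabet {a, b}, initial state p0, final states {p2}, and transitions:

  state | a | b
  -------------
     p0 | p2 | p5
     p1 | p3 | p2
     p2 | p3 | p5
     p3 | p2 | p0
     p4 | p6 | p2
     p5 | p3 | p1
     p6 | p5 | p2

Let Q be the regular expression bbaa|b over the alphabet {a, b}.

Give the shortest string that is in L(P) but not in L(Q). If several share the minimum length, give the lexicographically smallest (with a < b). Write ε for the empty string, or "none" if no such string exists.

a

The string a is accepted by P but not by Q.
No shorter string lies in the difference, and a is the lexicographically first length-1 string in L(P) \ L(Q).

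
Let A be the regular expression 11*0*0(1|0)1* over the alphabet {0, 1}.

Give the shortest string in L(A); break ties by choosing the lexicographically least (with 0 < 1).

100

By inspection of the expression, no string of length less than 3 matches, and 100 is the lexicographically first match of length 3.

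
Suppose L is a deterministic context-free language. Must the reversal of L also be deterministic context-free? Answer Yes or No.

No

L = {c bⁿaⁿ : n≥0} ∪ {d b²ⁿaⁿ : n≥0} is a DCFL: the first symbol tells a deterministic PDA whether to pop one or two b's per a. Its reversal Lᴿ = {aⁿbⁿ c : n≥0} ∪ {aⁿb²ⁿ d : n≥0} is not. DCFLs are closed under right quotient by regular languages, and Lᴿ/{c, d} = {aⁿbⁿ : n≥0} ∪ {aⁿb²ⁿ : n≥0} — the standard context-free language accepted by no deterministic PDA (intuitively the machine would have to commit to a b-to-a ratio before the distinguishing marker arrives; formally, a DPDA for it would have a single run on aⁿb²ⁿ, accepting after the prefix aⁿbⁿ and accepting again after n more b's; an ordinary PDA that simulates it on a's and b's and, at any moment when it is accepting, may switch to reading only a fresh letter e while feeding each e to the simulation as a b, would accept aⁱbʲeᵏ (k≥1) exactly when both aⁱbʲ and aⁱbʲ⁺ᵏ are in the language, i.e. its language intersected with the regular set a*b*e⁺ would be exactly {aⁿbⁿeⁿ : n≥1} — impossible, since context-free languages are closed under intersection with regular sets and {aⁿbⁿeⁿ} is not context-free). So Lᴿ cannot be a DCFL.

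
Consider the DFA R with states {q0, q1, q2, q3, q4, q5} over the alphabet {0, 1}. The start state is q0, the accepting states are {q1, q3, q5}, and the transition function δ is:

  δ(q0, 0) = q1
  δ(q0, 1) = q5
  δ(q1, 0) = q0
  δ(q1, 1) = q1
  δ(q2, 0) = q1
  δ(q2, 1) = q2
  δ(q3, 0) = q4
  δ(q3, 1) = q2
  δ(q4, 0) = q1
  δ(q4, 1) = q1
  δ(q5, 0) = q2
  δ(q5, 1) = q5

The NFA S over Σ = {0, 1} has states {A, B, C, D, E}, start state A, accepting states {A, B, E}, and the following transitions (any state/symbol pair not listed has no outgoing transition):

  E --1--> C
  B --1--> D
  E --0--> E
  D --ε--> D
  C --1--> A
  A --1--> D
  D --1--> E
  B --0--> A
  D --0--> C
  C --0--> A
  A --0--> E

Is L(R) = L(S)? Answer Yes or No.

No

The string 1 is accepted by R but rejected by S.
So L(R) ≠ L(S).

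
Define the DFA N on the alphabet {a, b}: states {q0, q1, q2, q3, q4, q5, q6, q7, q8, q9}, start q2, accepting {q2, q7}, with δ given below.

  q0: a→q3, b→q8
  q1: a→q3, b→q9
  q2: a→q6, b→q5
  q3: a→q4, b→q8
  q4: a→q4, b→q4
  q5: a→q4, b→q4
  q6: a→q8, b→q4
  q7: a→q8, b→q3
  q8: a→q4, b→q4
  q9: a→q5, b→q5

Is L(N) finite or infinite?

The useful states (reachable from q2 and able to reach an accepting state) are {q2}.
Restricted to these states the transition graph has no cycle, so every accepting path has bounded length and L is finite.

finite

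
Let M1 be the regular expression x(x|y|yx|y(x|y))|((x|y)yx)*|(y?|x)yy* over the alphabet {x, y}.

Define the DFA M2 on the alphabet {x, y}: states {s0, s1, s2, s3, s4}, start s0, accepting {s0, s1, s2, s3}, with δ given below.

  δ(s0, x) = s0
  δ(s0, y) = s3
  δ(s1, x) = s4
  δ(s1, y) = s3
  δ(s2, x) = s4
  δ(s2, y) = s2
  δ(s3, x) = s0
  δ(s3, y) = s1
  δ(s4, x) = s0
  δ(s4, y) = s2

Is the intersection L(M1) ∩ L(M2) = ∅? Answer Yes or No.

The empty string ε is accepted by both M1 and M2.
Hence L(M1) ∩ L(M2) ≠ ∅.

No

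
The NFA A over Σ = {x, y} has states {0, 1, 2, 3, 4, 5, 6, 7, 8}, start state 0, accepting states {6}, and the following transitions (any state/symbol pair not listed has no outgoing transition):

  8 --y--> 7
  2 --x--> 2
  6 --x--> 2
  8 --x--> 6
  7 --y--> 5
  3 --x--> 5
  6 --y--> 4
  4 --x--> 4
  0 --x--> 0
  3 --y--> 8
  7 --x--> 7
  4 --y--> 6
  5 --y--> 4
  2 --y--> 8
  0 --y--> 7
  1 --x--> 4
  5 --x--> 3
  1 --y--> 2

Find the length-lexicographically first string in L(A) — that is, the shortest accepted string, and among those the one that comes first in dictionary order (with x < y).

yyyy

A breadth-first search from 0 reaches an accepting state first via the path 0 → 7 → 5 → 4 → 6 on input yyyy.
No string of length < 4 is accepted (BFS exhausts all shorter strings without reaching an accepting state), and yyyy is the lexicographically least accepting string of length 4.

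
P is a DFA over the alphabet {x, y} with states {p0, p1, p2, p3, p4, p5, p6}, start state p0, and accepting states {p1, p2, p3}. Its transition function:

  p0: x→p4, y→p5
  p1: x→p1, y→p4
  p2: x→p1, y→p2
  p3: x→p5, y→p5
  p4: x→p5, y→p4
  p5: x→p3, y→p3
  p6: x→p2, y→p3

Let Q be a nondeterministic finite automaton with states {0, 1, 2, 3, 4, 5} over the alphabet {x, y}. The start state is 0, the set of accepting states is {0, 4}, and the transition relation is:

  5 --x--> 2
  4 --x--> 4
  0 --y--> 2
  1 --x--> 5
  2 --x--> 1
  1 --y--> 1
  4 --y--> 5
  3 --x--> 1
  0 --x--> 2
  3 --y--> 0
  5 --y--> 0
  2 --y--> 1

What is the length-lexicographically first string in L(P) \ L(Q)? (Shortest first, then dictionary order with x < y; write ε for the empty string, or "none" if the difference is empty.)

The string yx is accepted by P but not by Q.
No shorter string lies in the difference, and yx is the lexicographically first length-2 string in L(P) \ L(Q).

yx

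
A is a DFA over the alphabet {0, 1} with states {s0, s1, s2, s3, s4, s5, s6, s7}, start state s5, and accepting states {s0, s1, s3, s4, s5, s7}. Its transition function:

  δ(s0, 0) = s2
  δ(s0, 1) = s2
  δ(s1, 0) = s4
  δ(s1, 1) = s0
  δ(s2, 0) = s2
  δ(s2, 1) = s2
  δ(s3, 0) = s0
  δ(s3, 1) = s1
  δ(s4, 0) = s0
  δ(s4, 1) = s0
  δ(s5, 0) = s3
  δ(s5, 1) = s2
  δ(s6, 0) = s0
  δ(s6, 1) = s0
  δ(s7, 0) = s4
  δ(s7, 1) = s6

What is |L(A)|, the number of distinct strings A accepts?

8

The useful subgraph on states {s0, s1, s3, s4, s5} is acyclic, so L(A) is finite; the longest accepting path visits 5 useful states, giving maximum string length 4.
Counting accepting paths from s5 by length: 1 of length 0, 1 of length 1, 2 of length 2, 2 of length 3, 2 of length 4. Total 8.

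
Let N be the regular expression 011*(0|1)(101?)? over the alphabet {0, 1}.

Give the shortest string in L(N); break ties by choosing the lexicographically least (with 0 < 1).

010

By inspection of the expression, no string of length less than 3 matches, and 010 is the lexicographically first match of length 3.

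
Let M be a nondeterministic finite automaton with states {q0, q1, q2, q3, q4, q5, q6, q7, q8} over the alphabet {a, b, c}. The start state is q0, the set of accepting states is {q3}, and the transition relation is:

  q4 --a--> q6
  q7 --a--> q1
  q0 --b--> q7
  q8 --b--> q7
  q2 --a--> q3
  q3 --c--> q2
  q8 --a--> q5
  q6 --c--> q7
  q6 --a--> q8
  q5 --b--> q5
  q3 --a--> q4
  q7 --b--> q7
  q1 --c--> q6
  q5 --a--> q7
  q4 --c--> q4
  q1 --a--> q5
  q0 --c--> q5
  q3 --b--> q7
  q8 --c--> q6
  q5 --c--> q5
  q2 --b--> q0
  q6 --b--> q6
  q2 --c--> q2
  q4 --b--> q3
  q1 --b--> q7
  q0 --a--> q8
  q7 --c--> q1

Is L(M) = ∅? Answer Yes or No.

Yes

The states reachable from the start state are {q0, q1, q5, q6, q7, q8}.
None of the accepting states {q3} is reachable, so no string is accepted and L(M) = ∅.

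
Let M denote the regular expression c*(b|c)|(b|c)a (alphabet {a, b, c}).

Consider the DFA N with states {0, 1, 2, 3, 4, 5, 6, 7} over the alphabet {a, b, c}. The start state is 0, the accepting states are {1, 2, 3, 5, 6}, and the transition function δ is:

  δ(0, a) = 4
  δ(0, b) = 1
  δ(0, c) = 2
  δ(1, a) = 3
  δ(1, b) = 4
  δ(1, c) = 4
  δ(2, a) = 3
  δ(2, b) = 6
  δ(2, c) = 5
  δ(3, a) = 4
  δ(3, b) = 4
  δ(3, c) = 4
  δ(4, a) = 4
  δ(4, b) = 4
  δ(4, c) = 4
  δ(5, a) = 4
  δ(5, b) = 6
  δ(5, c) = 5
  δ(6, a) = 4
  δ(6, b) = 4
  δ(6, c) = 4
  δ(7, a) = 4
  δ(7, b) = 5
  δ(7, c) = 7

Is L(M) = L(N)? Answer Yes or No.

Yes

Converting the expression M to a DFA (subset construction, then merging equivalent states) gives the minimal DFA with states {m0, m1, m2, m3, m4, m5}, start state m0, accepting states {m2, m3, m4, m5} and transitions m0: a→m1, b→m2, c→m3; m1: a→m1, b→m1, c→m1; m2: a→m4, b→m1, c→m1; m3: a→m4, b→m4, c→m5; m4: a→m1, b→m1, c→m1; m5: a→m1, b→m4, c→m5.
Exploring the product automaton M × N from the start pair (m0, 0), following both machines on each input symbol, reaches 7 state pairs: (m0, 0), (m1, 4), (m2, 1), (m3, 2), (m4, 3), (m4, 6), (m5, 5).
M accepts in {m2, m3, m4, m5} and N accepts in {1, 2, 3, 5, 6}. In every reachable pair the two components are either both accepting — (m2, 1), (m3, 2), (m4, 3), (m4, 6), (m5, 5) — or both non-accepting, so no string is accepted by exactly one of the machines: L(M) \ L(N) and L(N) \ L(M) are both empty.
Hence every string is accepted by M iff it is accepted by N, and the two languages coincide.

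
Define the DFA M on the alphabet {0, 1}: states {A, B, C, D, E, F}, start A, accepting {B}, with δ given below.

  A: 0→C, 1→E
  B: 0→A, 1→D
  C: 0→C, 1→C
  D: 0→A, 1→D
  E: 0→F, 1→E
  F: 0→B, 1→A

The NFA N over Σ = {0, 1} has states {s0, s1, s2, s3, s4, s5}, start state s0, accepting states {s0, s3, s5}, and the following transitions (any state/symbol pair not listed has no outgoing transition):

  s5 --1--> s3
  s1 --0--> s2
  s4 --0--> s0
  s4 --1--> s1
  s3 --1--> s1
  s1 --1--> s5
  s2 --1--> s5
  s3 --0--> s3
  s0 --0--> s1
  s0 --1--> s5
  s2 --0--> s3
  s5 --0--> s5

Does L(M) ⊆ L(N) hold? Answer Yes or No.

Exploring the product automaton M × N from the start pair (A, s0), following both machines on each input symbol, reaches 20 state pairs: (A, s0), (C, s1), (E, s5), (C, s2), (C, s5), (F, s5), (E, s3), (C, s3), (B, s5), (A, s3), (F, s3), (E, s1), (A, s5), (D, s3), (B, s3), (A, s1), (F, s2), (D, s1), (A, s2), (D, s5).
M accepts in {B} and N accepts in {s0, s3, s5}. The reachable pairs whose M-component is accepting are (B, s5), (B, s3); in each of them the N-component is accepting too, so the product for L(M) \ L(N) (M-component accepting, N-component rejecting) has no reachable accepting pair and the difference is empty.
Hence every string in L(M) is also in L(N).

Yes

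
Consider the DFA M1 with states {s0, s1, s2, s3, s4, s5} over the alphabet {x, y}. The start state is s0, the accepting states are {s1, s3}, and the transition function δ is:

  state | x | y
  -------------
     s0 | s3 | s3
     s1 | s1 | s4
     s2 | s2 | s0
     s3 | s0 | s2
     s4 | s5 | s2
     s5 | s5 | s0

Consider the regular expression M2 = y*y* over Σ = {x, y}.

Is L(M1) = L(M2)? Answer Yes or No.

No

The string x is accepted by M1 but rejected by M2.
So L(M1) ≠ L(M2).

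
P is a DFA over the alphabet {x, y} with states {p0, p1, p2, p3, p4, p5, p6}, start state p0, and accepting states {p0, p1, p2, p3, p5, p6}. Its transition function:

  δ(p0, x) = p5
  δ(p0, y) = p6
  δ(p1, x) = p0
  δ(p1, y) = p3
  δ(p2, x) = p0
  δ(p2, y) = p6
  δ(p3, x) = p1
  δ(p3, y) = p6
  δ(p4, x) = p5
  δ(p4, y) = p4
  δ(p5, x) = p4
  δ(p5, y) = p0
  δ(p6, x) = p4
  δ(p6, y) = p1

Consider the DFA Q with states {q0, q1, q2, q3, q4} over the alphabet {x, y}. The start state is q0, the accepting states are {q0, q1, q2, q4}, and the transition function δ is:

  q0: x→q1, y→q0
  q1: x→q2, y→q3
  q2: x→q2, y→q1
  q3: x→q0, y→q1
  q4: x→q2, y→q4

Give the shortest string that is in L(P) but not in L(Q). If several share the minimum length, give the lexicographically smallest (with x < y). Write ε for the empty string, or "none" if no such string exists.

The string xy is accepted by P but not by Q.
No shorter string lies in the difference, and xy is the lexicographically first length-2 string in L(P) \ L(Q).

xy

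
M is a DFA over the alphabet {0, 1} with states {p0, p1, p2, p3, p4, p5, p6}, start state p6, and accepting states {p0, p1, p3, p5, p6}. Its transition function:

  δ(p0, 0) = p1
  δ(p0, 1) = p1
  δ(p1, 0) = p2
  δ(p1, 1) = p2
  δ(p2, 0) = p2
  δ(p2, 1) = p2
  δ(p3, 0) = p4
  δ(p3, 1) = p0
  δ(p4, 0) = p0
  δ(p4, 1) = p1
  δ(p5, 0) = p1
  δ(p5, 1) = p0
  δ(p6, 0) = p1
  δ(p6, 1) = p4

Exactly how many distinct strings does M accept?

6

The useful subgraph on states {p0, p1, p4, p6} is acyclic, so L(M) is finite; the longest accepting path visits 4 useful states, giving maximum string length 3.
Counting accepting paths from p6 by length: 1 of length 0, 1 of length 1, 2 of length 2, 2 of length 3. Total 6.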